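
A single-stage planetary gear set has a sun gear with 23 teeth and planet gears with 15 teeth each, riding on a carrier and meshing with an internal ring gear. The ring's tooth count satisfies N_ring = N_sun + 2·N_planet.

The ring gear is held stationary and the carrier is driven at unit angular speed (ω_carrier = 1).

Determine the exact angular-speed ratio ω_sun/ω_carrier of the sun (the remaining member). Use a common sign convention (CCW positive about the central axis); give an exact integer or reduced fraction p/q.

76/23

N_ring = 23 + 2·15 = 53
23(ω_s−ω_c) = −53(ω_r−ω_c),  ω_r=0, ω_c=1
ω_s = 1 − (53/23)(0−1) = 76/23
ω_s/ω_c = 76/23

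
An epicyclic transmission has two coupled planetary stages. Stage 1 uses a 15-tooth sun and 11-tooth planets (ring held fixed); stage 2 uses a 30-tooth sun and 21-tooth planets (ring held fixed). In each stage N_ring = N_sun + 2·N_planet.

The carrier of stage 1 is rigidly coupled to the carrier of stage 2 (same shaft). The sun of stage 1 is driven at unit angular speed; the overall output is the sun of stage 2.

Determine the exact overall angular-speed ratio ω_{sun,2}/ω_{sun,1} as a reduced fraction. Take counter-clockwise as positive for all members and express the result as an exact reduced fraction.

Stage 1: N_ring = 15 + 2·11 = 37
Stage 1: 15(ω_s−ω_c) = −37(ω_r−ω_c),  ω_r=0, ω_s=1
Stage 1: 15(1−ω_c) = −37(0−ω_c)  ⇒  52ω_c = 15  ⇒  ω_c = 15/52
  ⇒ ω_c¹/ω_s¹ = 15/52
Stage 2: N_ring = 30 + 2·21 = 72
Stage 2: 30(ω_s−ω_c) = −72(ω_r−ω_c),  ω_r=0, ω_c=1
Stage 2: ω_s = 1 − (72/30)(0−1) = 17/5
  ⇒ ω_s²/ω_c² = 17/5
Coupling ω_c² = ω_c¹ ⇒ overall = 15/52 × 17/5 = 51/52

51/52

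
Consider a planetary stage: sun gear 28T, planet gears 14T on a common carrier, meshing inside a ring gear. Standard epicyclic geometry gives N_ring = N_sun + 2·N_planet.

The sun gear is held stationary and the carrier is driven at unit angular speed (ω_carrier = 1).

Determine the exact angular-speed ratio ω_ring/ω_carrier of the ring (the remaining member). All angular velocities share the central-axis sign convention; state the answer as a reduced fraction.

N_ring = 28 + 2·14 = 56
28(ω_s−ω_c) = −56(ω_r−ω_c),  ω_s=0, ω_c=1
ω_r = 1 − (28/56)(0−1) = 3/2
ω_r/ω_c = 3/2

3/2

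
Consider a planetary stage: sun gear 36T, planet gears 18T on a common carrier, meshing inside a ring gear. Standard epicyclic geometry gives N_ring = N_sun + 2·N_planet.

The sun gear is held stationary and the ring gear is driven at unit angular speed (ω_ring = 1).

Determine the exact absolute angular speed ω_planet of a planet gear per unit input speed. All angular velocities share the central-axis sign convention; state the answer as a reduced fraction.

N_ring = 36 + 2·18 = 72
36(ω_s−ω_c) = −72(ω_r−ω_c),  ω_s=0, ω_r=1
36(0−ω_c) = −72(1−ω_c)  ⇒  108ω_c = 72  ⇒  ω_c = 2/3
sun–planet: 36·(0−2/3) = −18·(ω_p−ω_c)  ⇒  ω_p−ω_c = −(36/18)·(-2/3) = 4/3
ω_p = 2/3 + 4/3 = 2

2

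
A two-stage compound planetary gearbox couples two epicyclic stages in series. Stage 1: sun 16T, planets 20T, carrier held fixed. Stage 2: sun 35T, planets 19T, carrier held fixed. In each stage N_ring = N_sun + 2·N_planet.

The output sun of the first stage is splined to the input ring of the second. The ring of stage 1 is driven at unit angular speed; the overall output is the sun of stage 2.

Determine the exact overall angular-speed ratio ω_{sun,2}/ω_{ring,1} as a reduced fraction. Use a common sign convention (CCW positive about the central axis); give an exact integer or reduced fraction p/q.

Stage 1: N_ring = 16 + 2·20 = 56
Stage 1: 16(ω_s−ω_c) = −56(ω_r−ω_c),  ω_c=0, ω_r=1
Stage 1: ω_s = 0 − (56/16)(1−0) = -7/2
  ⇒ ω_s¹/ω_r¹ = -7/2
Stage 2: N_ring = 35 + 2·19 = 73
Stage 2: 35(ω_s−ω_c) = −73(ω_r−ω_c),  ω_c=0, ω_r=1
Stage 2: ω_s = 0 − (73/35)(1−0) = -73/35
  ⇒ ω_s²/ω_r² = -73/35
Coupling ω_r² = ω_s¹ ⇒ overall = -7/2 × -73/35 = 73/10

73/10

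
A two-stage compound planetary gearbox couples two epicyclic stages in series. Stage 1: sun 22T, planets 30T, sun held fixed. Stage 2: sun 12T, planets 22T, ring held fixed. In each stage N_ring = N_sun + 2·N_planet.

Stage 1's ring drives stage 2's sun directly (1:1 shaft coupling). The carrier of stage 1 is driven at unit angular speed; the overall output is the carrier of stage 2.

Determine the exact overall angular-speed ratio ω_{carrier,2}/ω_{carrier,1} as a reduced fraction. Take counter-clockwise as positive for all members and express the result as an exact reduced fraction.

156/697

Stage 1: N_ring = 22 + 2·30 = 82
Stage 1: 22(ω_s−ω_c) = −82(ω_r−ω_c),  ω_s=0, ω_c=1
Stage 1: ω_r = 1 − (22/82)(0−1) = 52/41
  ⇒ ω_r¹/ω_c¹ = 52/41
Stage 2: N_ring = 12 + 2·22 = 56
Stage 2: 12(ω_s−ω_c) = −56(ω_r−ω_c),  ω_r=0, ω_s=1
Stage 2: 12(1−ω_c) = −56(0−ω_c)  ⇒  68ω_c = 12  ⇒  ω_c = 3/17
  ⇒ ω_c²/ω_s² = 3/17
Coupling ω_s² = ω_r¹ ⇒ overall = 52/41 × 3/17 = 156/697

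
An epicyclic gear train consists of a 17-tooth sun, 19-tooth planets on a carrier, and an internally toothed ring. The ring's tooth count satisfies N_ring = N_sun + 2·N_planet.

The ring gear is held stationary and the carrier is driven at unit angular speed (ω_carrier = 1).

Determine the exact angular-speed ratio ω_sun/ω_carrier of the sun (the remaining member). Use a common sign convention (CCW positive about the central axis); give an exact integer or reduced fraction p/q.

72/17

N_ring = 17 + 2·19 = 55
17(ω_s−ω_c) = −55(ω_r−ω_c),  ω_r=0, ω_c=1
ω_s = 1 − (55/17)(0−1) = 72/17
ω_s/ω_c = 72/17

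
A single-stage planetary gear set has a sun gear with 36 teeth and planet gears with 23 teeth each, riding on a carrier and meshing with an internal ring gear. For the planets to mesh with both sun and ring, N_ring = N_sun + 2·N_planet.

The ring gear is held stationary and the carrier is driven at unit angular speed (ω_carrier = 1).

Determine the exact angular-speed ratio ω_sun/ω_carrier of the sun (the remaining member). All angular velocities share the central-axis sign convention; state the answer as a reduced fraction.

59/18

N_ring = 36 + 2·23 = 82
36(ω_s−ω_c) = −82(ω_r−ω_c),  ω_r=0, ω_c=1
ω_s = 1 − (82/36)(0−1) = 59/18
ω_s/ω_c = 59/18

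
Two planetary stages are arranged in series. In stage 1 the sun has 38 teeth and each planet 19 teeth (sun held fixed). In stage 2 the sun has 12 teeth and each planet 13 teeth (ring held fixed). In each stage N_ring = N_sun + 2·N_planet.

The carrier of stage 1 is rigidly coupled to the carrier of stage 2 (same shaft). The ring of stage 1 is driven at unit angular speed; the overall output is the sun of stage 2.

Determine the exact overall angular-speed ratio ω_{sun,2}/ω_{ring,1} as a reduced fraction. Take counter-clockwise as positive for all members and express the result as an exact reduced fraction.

25/9

Stage 1: N_ring = 38 + 2·19 = 76
Stage 1: 38(ω_s−ω_c) = −76(ω_r−ω_c),  ω_s=0, ω_r=1
Stage 1: 38(0−ω_c) = −76(1−ω_c)  ⇒  114ω_c = 76  ⇒  ω_c = 2/3
  ⇒ ω_c¹/ω_r¹ = 2/3
Stage 2: N_ring = 12 + 2·13 = 38
Stage 2: 12(ω_s−ω_c) = −38(ω_r−ω_c),  ω_r=0, ω_c=1
Stage 2: ω_s = 1 − (38/12)(0−1) = 25/6
  ⇒ ω_s²/ω_c² = 25/6
Coupling ω_c² = ω_c¹ ⇒ overall = 2/3 × 25/6 = 25/9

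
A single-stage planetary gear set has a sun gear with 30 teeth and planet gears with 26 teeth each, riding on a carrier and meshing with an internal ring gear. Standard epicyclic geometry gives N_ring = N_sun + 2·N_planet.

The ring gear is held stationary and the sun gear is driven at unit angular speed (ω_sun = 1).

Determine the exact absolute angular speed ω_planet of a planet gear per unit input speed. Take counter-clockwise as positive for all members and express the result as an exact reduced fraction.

-15/26

N_ring = 30 + 2·26 = 82
30(ω_s−ω_c) = −82(ω_r−ω_c),  ω_r=0, ω_s=1
30(1−ω_c) = −82(0−ω_c)  ⇒  112ω_c = 30  ⇒  ω_c = 15/56
sun–planet: 30·(1−15/56) = −26·(ω_p−ω_c)  ⇒  ω_p−ω_c = −(30/26)·(41/56) = -615/728
ω_p = 15/56 − 615/728 = -15/26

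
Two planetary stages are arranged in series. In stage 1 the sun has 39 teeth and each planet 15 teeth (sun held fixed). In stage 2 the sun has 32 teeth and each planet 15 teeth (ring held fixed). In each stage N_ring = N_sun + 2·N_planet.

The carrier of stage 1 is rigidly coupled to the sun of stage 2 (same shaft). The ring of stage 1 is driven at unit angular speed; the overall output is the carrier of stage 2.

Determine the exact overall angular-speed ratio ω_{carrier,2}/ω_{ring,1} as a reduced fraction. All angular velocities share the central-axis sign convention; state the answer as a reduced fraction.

92/423

Stage 1: N_ring = 39 + 2·15 = 69
Stage 1: 39(ω_s−ω_c) = −69(ω_r−ω_c),  ω_s=0, ω_r=1
Stage 1: 39(0−ω_c) = −69(1−ω_c)  ⇒  108ω_c = 69  ⇒  ω_c = 23/36
  ⇒ ω_c¹/ω_r¹ = 23/36
Stage 2: N_ring = 32 + 2·15 = 62
Stage 2: 32(ω_s−ω_c) = −62(ω_r−ω_c),  ω_r=0, ω_s=1
Stage 2: 32(1−ω_c) = −62(0−ω_c)  ⇒  94ω_c = 32  ⇒  ω_c = 16/47
  ⇒ ω_c²/ω_s² = 16/47
Coupling ω_s² = ω_c¹ ⇒ overall = 23/36 × 16/47 = 92/423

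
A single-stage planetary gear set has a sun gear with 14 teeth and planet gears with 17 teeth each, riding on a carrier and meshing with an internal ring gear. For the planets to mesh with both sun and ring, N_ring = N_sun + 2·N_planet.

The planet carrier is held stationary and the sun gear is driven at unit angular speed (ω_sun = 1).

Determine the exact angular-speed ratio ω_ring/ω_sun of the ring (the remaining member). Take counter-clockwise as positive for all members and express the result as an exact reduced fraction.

N_ring = 14 + 2·17 = 48
14(ω_s−ω_c) = −48(ω_r−ω_c),  ω_c=0, ω_s=1
ω_r = 0 − (14/48)(1−0) = -7/24
ω_r/ω_s = -7/24

-7/24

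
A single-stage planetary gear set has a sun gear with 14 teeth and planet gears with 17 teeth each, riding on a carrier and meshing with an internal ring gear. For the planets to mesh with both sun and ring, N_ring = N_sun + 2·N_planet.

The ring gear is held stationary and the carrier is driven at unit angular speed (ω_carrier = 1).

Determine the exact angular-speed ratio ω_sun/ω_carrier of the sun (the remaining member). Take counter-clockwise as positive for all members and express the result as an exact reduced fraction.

N_ring = 14 + 2·17 = 48
14(ω_s−ω_c) = −48(ω_r−ω_c),  ω_r=0, ω_c=1
ω_s = 1 − (48/14)(0−1) = 31/7
ω_s/ω_c = 31/7

31/7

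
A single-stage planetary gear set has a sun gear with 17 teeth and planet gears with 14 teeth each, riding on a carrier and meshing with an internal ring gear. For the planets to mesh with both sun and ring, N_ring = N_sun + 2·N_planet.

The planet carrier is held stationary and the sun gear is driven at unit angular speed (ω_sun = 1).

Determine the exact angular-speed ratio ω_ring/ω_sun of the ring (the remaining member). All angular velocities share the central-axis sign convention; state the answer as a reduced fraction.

-17/45

N_ring = 17 + 2·14 = 45
17(ω_s−ω_c) = −45(ω_r−ω_c),  ω_c=0, ω_s=1
ω_r = 0 − (17/45)(1−0) = -17/45
ω_r/ω_s = -17/45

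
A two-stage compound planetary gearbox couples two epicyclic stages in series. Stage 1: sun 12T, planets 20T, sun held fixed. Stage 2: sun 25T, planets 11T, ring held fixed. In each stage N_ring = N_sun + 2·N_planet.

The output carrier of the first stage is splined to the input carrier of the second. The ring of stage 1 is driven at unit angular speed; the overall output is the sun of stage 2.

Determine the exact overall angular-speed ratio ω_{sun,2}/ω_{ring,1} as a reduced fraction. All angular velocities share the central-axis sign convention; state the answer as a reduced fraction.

117/50

Stage 1: N_ring = 12 + 2·20 = 52
Stage 1: 12(ω_s−ω_c) = −52(ω_r−ω_c),  ω_s=0, ω_r=1
Stage 1: 12(0−ω_c) = −52(1−ω_c)  ⇒  64ω_c = 52  ⇒  ω_c = 13/16
  ⇒ ω_c¹/ω_r¹ = 13/16
Stage 2: N_ring = 25 + 2·11 = 47
Stage 2: 25(ω_s−ω_c) = −47(ω_r−ω_c),  ω_r=0, ω_c=1
Stage 2: ω_s = 1 − (47/25)(0−1) = 72/25
  ⇒ ω_s²/ω_c² = 72/25
Coupling ω_c² = ω_c¹ ⇒ overall = 13/16 × 72/25 = 117/50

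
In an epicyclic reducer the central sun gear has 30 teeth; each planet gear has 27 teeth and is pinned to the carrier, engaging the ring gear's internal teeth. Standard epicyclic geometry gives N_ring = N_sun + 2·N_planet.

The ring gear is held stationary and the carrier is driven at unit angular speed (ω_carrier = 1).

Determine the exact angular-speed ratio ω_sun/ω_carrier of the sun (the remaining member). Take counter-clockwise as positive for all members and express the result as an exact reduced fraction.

19/5

N_ring = 30 + 2·27 = 84
30(ω_s−ω_c) = −84(ω_r−ω_c),  ω_r=0, ω_c=1
ω_s = 1 − (84/30)(0−1) = 19/5
ω_s/ω_c = 19/5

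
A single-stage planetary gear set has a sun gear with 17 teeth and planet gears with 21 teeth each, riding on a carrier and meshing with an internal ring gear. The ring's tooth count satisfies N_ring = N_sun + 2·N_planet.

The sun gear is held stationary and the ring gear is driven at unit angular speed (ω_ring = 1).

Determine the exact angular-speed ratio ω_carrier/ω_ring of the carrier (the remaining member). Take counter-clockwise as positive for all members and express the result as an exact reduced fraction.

N_ring = 17 + 2·21 = 59
17(ω_s−ω_c) = −59(ω_r−ω_c),  ω_s=0, ω_r=1
17(0−ω_c) = −59(1−ω_c)  ⇒  76ω_c = 59  ⇒  ω_c = 59/76
ω_c/ω_r = 59/76

59/76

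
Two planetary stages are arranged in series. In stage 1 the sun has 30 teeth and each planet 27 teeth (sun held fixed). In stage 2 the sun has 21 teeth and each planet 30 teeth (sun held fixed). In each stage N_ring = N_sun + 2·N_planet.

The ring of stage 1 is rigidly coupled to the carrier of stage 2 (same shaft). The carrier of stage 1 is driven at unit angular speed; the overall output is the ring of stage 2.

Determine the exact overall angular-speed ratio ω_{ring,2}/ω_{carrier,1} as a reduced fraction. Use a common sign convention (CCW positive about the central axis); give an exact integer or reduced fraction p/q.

323/189

Stage 1: N_ring = 30 + 2·27 = 84
Stage 1: 30(ω_s−ω_c) = −84(ω_r−ω_c),  ω_s=0, ω_c=1
Stage 1: ω_r = 1 − (30/84)(0−1) = 19/14
  ⇒ ω_r¹/ω_c¹ = 19/14
Stage 2: N_ring = 21 + 2·30 = 81
Stage 2: 21(ω_s−ω_c) = −81(ω_r−ω_c),  ω_s=0, ω_c=1
Stage 2: ω_r = 1 − (21/81)(0−1) = 34/27
  ⇒ ω_r²/ω_c² = 34/27
Coupling ω_c² = ω_r¹ ⇒ overall = 19/14 × 34/27 = 323/189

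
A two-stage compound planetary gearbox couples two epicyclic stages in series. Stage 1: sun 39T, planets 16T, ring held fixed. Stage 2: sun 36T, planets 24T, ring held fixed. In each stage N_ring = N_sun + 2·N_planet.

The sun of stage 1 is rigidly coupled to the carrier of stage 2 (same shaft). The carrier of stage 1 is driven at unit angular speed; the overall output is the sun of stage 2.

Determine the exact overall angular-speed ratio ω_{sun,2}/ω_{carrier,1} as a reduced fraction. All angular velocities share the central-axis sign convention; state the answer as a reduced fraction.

Stage 1: N_ring = 39 + 2·16 = 71
Stage 1: 39(ω_s−ω_c) = −71(ω_r−ω_c),  ω_r=0, ω_c=1
Stage 1: ω_s = 1 − (71/39)(0−1) = 110/39
  ⇒ ω_s¹/ω_c¹ = 110/39
Stage 2: N_ring = 36 + 2·24 = 84
Stage 2: 36(ω_s−ω_c) = −84(ω_r−ω_c),  ω_r=0, ω_c=1
Stage 2: ω_s = 1 − (84/36)(0−1) = 10/3
  ⇒ ω_s²/ω_c² = 10/3
Coupling ω_c² = ω_s¹ ⇒ overall = 110/39 × 10/3 = 1100/117

1100/117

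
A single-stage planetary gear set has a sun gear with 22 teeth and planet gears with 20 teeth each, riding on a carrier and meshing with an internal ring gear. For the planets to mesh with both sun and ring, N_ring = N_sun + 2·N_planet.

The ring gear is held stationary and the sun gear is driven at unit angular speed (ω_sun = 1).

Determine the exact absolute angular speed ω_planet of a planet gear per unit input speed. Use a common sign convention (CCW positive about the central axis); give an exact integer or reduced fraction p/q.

-11/20

N_ring = 22 + 2·20 = 62
22(ω_s−ω_c) = −62(ω_r−ω_c),  ω_r=0, ω_s=1
22(1−ω_c) = −62(0−ω_c)  ⇒  84ω_c = 22  ⇒  ω_c = 11/42
sun–planet: 22·(1−11/42) = −20·(ω_p−ω_c)  ⇒  ω_p−ω_c = −(22/20)·(31/42) = -341/420
ω_p = 11/42 − 341/420 = -11/20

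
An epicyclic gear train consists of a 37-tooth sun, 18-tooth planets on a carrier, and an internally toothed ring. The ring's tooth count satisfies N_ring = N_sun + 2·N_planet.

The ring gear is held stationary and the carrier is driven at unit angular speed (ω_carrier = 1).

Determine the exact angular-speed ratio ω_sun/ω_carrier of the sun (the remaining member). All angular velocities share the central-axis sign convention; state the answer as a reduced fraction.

110/37

N_ring = 37 + 2·18 = 73
37(ω_s−ω_c) = −73(ω_r−ω_c),  ω_r=0, ω_c=1
ω_s = 1 − (73/37)(0−1) = 110/37
ω_s/ω_c = 110/37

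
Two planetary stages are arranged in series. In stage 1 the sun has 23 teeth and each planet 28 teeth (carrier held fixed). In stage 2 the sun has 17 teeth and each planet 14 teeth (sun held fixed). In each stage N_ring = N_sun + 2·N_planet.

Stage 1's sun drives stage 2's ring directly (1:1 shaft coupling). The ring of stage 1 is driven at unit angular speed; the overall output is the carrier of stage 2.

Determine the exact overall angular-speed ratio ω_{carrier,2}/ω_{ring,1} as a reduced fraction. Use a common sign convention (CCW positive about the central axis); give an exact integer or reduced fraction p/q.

Stage 1: N_ring = 23 + 2·28 = 79
Stage 1: 23(ω_s−ω_c) = −79(ω_r−ω_c),  ω_c=0, ω_r=1
Stage 1: ω_s = 0 − (79/23)(1−0) = -79/23
  ⇒ ω_s¹/ω_r¹ = -79/23
Stage 2: N_ring = 17 + 2·14 = 45
Stage 2: 17(ω_s−ω_c) = −45(ω_r−ω_c),  ω_s=0, ω_r=1
Stage 2: 17(0−ω_c) = −45(1−ω_c)  ⇒  62ω_c = 45  ⇒  ω_c = 45/62
  ⇒ ω_c²/ω_r² = 45/62
Coupling ω_r² = ω_s¹ ⇒ overall = -79/23 × 45/62 = -3555/1426

-3555/1426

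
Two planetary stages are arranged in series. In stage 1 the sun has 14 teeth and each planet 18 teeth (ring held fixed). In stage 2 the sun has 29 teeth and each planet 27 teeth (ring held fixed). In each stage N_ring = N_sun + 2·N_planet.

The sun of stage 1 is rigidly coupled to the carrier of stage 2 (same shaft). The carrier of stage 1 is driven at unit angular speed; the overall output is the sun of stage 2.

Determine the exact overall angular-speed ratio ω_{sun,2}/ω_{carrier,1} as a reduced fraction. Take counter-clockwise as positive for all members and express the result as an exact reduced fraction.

Stage 1: N_ring = 14 + 2·18 = 50
Stage 1: 14(ω_s−ω_c) = −50(ω_r−ω_c),  ω_r=0, ω_c=1
Stage 1: ω_s = 1 − (50/14)(0−1) = 32/7
  ⇒ ω_s¹/ω_c¹ = 32/7
Stage 2: N_ring = 29 + 2·27 = 83
Stage 2: 29(ω_s−ω_c) = −83(ω_r−ω_c),  ω_r=0, ω_c=1
Stage 2: ω_s = 1 − (83/29)(0−1) = 112/29
  ⇒ ω_s²/ω_c² = 112/29
Coupling ω_c² = ω_s¹ ⇒ overall = 32/7 × 112/29 = 512/29

512/29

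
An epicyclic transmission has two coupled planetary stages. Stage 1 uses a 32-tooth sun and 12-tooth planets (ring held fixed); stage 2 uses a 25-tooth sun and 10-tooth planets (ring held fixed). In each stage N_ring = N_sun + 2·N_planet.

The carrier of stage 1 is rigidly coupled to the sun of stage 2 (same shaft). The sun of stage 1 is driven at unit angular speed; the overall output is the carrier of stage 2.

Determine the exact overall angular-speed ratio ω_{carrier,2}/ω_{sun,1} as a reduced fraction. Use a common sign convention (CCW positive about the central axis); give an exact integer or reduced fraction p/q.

10/77

Stage 1: N_ring = 32 + 2·12 = 56
Stage 1: 32(ω_s−ω_c) = −56(ω_r−ω_c),  ω_r=0, ω_s=1
Stage 1: 32(1−ω_c) = −56(0−ω_c)  ⇒  88ω_c = 32  ⇒  ω_c = 4/11
  ⇒ ω_c¹/ω_s¹ = 4/11
Stage 2: N_ring = 25 + 2·10 = 45
Stage 2: 25(ω_s−ω_c) = −45(ω_r−ω_c),  ω_r=0, ω_s=1
Stage 2: 25(1−ω_c) = −45(0−ω_c)  ⇒  70ω_c = 25  ⇒  ω_c = 5/14
  ⇒ ω_c²/ω_s² = 5/14
Coupling ω_s² = ω_c¹ ⇒ overall = 4/11 × 5/14 = 10/77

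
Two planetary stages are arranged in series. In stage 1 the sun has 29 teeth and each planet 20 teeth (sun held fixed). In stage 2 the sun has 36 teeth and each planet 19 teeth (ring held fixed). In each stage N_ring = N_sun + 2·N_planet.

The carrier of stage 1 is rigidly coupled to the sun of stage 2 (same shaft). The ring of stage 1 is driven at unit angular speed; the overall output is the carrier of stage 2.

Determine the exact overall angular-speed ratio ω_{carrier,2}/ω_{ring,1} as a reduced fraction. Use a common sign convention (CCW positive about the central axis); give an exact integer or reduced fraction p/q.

Stage 1: N_ring = 29 + 2·20 = 69
Stage 1: 29(ω_s−ω_c) = −69(ω_r−ω_c),  ω_s=0, ω_r=1
Stage 1: 29(0−ω_c) = −69(1−ω_c)  ⇒  98ω_c = 69  ⇒  ω_c = 69/98
  ⇒ ω_c¹/ω_r¹ = 69/98
Stage 2: N_ring = 36 + 2·19 = 74
Stage 2: 36(ω_s−ω_c) = −74(ω_r−ω_c),  ω_r=0, ω_s=1
Stage 2: 36(1−ω_c) = −74(0−ω_c)  ⇒  110ω_c = 36  ⇒  ω_c = 18/55
  ⇒ ω_c²/ω_s² = 18/55
Coupling ω_s² = ω_c¹ ⇒ overall = 69/98 × 18/55 = 621/2695

621/2695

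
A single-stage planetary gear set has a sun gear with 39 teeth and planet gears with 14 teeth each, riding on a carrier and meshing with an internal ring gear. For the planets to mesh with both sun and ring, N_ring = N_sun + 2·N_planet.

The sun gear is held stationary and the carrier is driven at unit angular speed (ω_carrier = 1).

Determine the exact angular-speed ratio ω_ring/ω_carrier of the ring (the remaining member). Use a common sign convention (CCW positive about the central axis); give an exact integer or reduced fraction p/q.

N_ring = 39 + 2·14 = 67
39(ω_s−ω_c) = −67(ω_r−ω_c),  ω_s=0, ω_c=1
ω_r = 1 − (39/67)(0−1) = 106/67
ω_r/ω_c = 106/67

106/67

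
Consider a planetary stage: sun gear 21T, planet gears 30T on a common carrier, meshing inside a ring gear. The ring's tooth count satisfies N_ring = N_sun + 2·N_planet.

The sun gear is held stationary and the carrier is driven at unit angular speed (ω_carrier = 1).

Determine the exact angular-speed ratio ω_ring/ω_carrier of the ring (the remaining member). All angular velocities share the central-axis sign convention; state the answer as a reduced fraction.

34/27

N_ring = 21 + 2·30 = 81
21(ω_s−ω_c) = −81(ω_r−ω_c),  ω_s=0, ω_c=1
ω_r = 1 − (21/81)(0−1) = 34/27
ω_r/ω_c = 34/27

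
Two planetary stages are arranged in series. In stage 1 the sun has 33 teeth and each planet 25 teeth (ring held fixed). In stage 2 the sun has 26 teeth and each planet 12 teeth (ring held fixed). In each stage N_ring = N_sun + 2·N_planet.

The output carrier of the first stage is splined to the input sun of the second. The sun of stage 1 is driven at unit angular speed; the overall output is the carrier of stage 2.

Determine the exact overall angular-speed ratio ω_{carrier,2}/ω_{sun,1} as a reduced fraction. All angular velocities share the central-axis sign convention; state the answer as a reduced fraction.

Stage 1: N_ring = 33 + 2·25 = 83
Stage 1: 33(ω_s−ω_c) = −83(ω_r−ω_c),  ω_r=0, ω_s=1
Stage 1: 33(1−ω_c) = −83(0−ω_c)  ⇒  116ω_c = 33  ⇒  ω_c = 33/116
  ⇒ ω_c¹/ω_s¹ = 33/116
Stage 2: N_ring = 26 + 2·12 = 50
Stage 2: 26(ω_s−ω_c) = −50(ω_r−ω_c),  ω_r=0, ω_s=1
Stage 2: 26(1−ω_c) = −50(0−ω_c)  ⇒  76ω_c = 26  ⇒  ω_c = 13/38
  ⇒ ω_c²/ω_s² = 13/38
Coupling ω_s² = ω_c¹ ⇒ overall = 33/116 × 13/38 = 429/4408

429/4408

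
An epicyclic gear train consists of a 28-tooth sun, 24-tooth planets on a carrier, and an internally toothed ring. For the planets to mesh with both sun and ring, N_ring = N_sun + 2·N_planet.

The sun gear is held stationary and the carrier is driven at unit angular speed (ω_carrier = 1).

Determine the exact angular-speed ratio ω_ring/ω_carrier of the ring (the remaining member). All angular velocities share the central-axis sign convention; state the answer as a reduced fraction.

26/19

N_ring = 28 + 2·24 = 76
28(ω_s−ω_c) = −76(ω_r−ω_c),  ω_s=0, ω_c=1
ω_r = 1 − (28/76)(0−1) = 26/19
ω_r/ω_c = 26/19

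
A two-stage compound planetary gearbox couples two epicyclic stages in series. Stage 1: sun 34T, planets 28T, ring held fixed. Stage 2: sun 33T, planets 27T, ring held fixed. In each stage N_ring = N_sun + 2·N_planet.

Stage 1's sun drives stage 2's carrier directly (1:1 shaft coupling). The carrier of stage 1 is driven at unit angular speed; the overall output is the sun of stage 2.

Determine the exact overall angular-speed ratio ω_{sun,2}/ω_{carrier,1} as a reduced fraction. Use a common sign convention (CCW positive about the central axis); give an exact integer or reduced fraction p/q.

Stage 1: N_ring = 34 + 2·28 = 90
Stage 1: 34(ω_s−ω_c) = −90(ω_r−ω_c),  ω_r=0, ω_c=1
Stage 1: ω_s = 1 − (90/34)(0−1) = 62/17
  ⇒ ω_s¹/ω_c¹ = 62/17
Stage 2: N_ring = 33 + 2·27 = 87
Stage 2: 33(ω_s−ω_c) = −87(ω_r−ω_c),  ω_r=0, ω_c=1
Stage 2: ω_s = 1 − (87/33)(0−1) = 40/11
  ⇒ ω_s²/ω_c² = 40/11
Coupling ω_c² = ω_s¹ ⇒ overall = 62/17 × 40/11 = 2480/187

2480/187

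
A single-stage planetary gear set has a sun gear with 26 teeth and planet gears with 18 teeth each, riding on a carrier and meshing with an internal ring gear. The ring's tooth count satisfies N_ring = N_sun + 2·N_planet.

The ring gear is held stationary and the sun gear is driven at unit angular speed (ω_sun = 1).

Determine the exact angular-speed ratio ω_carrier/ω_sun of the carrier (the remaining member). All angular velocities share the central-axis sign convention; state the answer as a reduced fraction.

N_ring = 26 + 2·18 = 62
26(ω_s−ω_c) = −62(ω_r−ω_c),  ω_r=0, ω_s=1
26(1−ω_c) = −62(0−ω_c)  ⇒  88ω_c = 26  ⇒  ω_c = 13/44
ω_c/ω_s = 13/44

13/44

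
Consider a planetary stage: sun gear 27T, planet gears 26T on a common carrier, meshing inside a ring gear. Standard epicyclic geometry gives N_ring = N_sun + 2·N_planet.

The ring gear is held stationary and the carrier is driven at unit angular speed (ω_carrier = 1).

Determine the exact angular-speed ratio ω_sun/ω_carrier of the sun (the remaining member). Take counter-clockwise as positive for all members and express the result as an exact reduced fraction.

106/27

N_ring = 27 + 2·26 = 79
27(ω_s−ω_c) = −79(ω_r−ω_c),  ω_r=0, ω_c=1
ω_s = 1 − (79/27)(0−1) = 106/27
ω_s/ω_c = 106/27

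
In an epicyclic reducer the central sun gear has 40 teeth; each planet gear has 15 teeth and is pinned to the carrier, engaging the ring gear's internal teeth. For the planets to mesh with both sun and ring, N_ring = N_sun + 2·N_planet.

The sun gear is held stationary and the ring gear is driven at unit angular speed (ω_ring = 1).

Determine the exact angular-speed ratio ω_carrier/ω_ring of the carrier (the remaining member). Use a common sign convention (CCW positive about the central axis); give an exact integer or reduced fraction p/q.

N_ring = 40 + 2·15 = 70
40(ω_s−ω_c) = −70(ω_r−ω_c),  ω_s=0, ω_r=1
40(0−ω_c) = −70(1−ω_c)  ⇒  110ω_c = 70  ⇒  ω_c = 7/11
ω_c/ω_r = 7/11

7/11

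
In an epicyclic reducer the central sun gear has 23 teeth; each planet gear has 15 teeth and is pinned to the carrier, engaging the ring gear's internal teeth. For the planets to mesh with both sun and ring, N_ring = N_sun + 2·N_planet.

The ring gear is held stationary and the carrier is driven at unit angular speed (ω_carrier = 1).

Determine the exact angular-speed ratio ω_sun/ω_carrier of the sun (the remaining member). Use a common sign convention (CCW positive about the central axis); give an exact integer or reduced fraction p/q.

76/23

N_ring = 23 + 2·15 = 53
23(ω_s−ω_c) = −53(ω_r−ω_c),  ω_r=0, ω_c=1
ω_s = 1 − (53/23)(0−1) = 76/23
ω_s/ω_c = 76/23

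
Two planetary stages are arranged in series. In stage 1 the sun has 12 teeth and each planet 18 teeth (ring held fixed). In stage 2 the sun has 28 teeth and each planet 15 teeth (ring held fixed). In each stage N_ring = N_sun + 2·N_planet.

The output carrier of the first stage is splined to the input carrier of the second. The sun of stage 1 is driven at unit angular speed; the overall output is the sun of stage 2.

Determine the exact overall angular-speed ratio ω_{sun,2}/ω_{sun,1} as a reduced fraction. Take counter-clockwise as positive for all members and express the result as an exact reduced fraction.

43/70

Stage 1: N_ring = 12 + 2·18 = 48
Stage 1: 12(ω_s−ω_c) = −48(ω_r−ω_c),  ω_r=0, ω_s=1
Stage 1: 12(1−ω_c) = −48(0−ω_c)  ⇒  60ω_c = 12  ⇒  ω_c = 1/5
  ⇒ ω_c¹/ω_s¹ = 1/5
Stage 2: N_ring = 28 + 2·15 = 58
Stage 2: 28(ω_s−ω_c) = −58(ω_r−ω_c),  ω_r=0, ω_c=1
Stage 2: ω_s = 1 − (58/28)(0−1) = 43/14
  ⇒ ω_s²/ω_c² = 43/14
Coupling ω_c² = ω_c¹ ⇒ overall = 1/5 × 43/14 = 43/70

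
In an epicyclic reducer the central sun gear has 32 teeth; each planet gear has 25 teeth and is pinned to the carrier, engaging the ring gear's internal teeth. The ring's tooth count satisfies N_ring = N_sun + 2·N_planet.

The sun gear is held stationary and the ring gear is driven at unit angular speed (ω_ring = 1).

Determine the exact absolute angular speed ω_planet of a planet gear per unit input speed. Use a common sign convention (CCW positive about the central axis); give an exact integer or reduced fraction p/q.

41/25

N_ring = 32 + 2·25 = 82
32(ω_s−ω_c) = −82(ω_r−ω_c),  ω_s=0, ω_r=1
32(0−ω_c) = −82(1−ω_c)  ⇒  114ω_c = 82  ⇒  ω_c = 41/57
sun–planet: 32·(0−41/57) = −25·(ω_p−ω_c)  ⇒  ω_p−ω_c = −(32/25)·(-41/57) = 1312/1425
ω_p = 41/57 + 1312/1425 = 41/25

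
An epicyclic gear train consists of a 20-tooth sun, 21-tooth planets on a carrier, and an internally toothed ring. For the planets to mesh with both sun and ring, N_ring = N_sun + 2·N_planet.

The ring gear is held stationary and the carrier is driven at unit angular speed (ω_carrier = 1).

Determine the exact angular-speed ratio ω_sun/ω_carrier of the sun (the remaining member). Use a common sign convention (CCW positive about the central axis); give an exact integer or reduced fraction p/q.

N_ring = 20 + 2·21 = 62
20(ω_s−ω_c) = −62(ω_r−ω_c),  ω_r=0, ω_c=1
ω_s = 1 − (62/20)(0−1) = 41/10
ω_s/ω_c = 41/10

41/10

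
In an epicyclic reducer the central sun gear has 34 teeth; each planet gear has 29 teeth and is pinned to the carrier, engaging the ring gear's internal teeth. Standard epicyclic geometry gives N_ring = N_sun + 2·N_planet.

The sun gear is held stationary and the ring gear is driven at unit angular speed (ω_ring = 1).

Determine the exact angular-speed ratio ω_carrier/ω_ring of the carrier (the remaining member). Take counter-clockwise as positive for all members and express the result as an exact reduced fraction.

N_ring = 34 + 2·29 = 92
34(ω_s−ω_c) = −92(ω_r−ω_c),  ω_s=0, ω_r=1
34(0−ω_c) = −92(1−ω_c)  ⇒  126ω_c = 92  ⇒  ω_c = 46/63
ω_c/ω_r = 46/63

46/63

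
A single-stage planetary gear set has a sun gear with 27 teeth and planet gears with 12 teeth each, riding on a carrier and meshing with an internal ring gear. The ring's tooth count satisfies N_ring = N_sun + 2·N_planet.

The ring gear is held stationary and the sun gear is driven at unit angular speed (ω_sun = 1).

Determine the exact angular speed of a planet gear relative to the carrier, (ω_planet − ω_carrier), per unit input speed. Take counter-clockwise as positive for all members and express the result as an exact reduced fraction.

N_ring = 27 + 2·12 = 51
27(ω_s−ω_c) = −51(ω_r−ω_c),  ω_r=0, ω_s=1
27(1−ω_c) = −51(0−ω_c)  ⇒  78ω_c = 27  ⇒  ω_c = 9/26
sun–planet: 27·(1−9/26) = −12·(ω_p−ω_c)  ⇒  ω_p−ω_c = −(27/12)·(17/26) = -153/104

-153/104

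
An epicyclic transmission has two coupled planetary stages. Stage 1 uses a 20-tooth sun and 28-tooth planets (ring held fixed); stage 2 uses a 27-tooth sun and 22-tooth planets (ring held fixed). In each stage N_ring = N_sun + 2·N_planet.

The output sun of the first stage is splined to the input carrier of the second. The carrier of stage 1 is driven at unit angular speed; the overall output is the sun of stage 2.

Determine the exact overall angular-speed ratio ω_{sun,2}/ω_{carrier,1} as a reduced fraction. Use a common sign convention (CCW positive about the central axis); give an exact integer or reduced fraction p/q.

784/45

Stage 1: N_ring = 20 + 2·28 = 76
Stage 1: 20(ω_s−ω_c) = −76(ω_r−ω_c),  ω_r=0, ω_c=1
Stage 1: ω_s = 1 − (76/20)(0−1) = 24/5
  ⇒ ω_s¹/ω_c¹ = 24/5
Stage 2: N_ring = 27 + 2·22 = 71
Stage 2: 27(ω_s−ω_c) = −71(ω_r−ω_c),  ω_r=0, ω_c=1
Stage 2: ω_s = 1 − (71/27)(0−1) = 98/27
  ⇒ ω_s²/ω_c² = 98/27
Coupling ω_c² = ω_s¹ ⇒ overall = 24/5 × 98/27 = 784/45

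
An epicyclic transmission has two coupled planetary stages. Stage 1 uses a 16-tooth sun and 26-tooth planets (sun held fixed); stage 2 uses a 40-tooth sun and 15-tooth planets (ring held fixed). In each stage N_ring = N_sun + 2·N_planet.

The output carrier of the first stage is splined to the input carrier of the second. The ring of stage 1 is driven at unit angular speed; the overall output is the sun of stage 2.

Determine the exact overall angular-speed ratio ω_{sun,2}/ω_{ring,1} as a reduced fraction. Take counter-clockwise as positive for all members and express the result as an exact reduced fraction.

Stage 1: N_ring = 16 + 2·26 = 68
Stage 1: 16(ω_s−ω_c) = −68(ω_r−ω_c),  ω_s=0, ω_r=1
Stage 1: 16(0−ω_c) = −68(1−ω_c)  ⇒  84ω_c = 68  ⇒  ω_c = 17/21
  ⇒ ω_c¹/ω_r¹ = 17/21
Stage 2: N_ring = 40 + 2·15 = 70
Stage 2: 40(ω_s−ω_c) = −70(ω_r−ω_c),  ω_r=0, ω_c=1
Stage 2: ω_s = 1 − (70/40)(0−1) = 11/4
  ⇒ ω_s²/ω_c² = 11/4
Coupling ω_c² = ω_c¹ ⇒ overall = 17/21 × 11/4 = 187/84

187/84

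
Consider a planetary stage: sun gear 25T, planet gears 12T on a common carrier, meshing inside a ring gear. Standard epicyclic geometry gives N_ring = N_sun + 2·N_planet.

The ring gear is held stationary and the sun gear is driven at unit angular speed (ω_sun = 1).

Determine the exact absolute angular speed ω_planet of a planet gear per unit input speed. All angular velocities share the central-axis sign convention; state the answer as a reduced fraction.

-25/24

N_ring = 25 + 2·12 = 49
25(ω_s−ω_c) = −49(ω_r−ω_c),  ω_r=0, ω_s=1
25(1−ω_c) = −49(0−ω_c)  ⇒  74ω_c = 25  ⇒  ω_c = 25/74
sun–planet: 25·(1−25/74) = −12·(ω_p−ω_c)  ⇒  ω_p−ω_c = −(25/12)·(49/74) = -1225/888
ω_p = 25/74 − 1225/888 = -25/24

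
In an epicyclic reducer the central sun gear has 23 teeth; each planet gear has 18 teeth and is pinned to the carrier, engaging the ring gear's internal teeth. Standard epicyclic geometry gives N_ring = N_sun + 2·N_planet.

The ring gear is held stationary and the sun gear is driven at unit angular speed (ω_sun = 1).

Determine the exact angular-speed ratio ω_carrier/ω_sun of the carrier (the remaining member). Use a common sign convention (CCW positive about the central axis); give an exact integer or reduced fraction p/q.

23/82

N_ring = 23 + 2·18 = 59
23(ω_s−ω_c) = −59(ω_r−ω_c),  ω_r=0, ω_s=1
23(1−ω_c) = −59(0−ω_c)  ⇒  82ω_c = 23  ⇒  ω_c = 23/82
ω_c/ω_s = 23/82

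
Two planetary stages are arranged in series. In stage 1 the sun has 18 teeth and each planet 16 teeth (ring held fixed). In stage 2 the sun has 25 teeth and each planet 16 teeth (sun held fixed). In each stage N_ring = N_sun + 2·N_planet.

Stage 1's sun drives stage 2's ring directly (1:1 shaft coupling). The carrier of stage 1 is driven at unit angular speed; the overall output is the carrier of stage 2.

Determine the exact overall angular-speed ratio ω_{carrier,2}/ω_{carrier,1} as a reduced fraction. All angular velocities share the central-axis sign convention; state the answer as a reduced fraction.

323/123

Stage 1: N_ring = 18 + 2·16 = 50
Stage 1: 18(ω_s−ω_c) = −50(ω_r−ω_c),  ω_r=0, ω_c=1
Stage 1: ω_s = 1 − (50/18)(0−1) = 34/9
  ⇒ ω_s¹/ω_c¹ = 34/9
Stage 2: N_ring = 25 + 2·16 = 57
Stage 2: 25(ω_s−ω_c) = −57(ω_r−ω_c),  ω_s=0, ω_r=1
Stage 2: 25(0−ω_c) = −57(1−ω_c)  ⇒  82ω_c = 57  ⇒  ω_c = 57/82
  ⇒ ω_c²/ω_r² = 57/82
Coupling ω_r² = ω_s¹ ⇒ overall = 34/9 × 57/82 = 323/123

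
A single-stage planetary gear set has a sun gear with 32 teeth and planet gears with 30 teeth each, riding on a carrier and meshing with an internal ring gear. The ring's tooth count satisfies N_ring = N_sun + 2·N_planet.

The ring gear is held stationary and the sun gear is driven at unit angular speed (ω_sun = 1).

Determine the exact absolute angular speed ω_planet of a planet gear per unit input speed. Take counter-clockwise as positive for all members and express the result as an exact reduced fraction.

-8/15

N_ring = 32 + 2·30 = 92
32(ω_s−ω_c) = −92(ω_r−ω_c),  ω_r=0, ω_s=1
32(1−ω_c) = −92(0−ω_c)  ⇒  124ω_c = 32  ⇒  ω_c = 8/31
sun–planet: 32·(1−8/31) = −30·(ω_p−ω_c)  ⇒  ω_p−ω_c = −(32/30)·(23/31) = -368/465
ω_p = 8/31 − 368/465 = -8/15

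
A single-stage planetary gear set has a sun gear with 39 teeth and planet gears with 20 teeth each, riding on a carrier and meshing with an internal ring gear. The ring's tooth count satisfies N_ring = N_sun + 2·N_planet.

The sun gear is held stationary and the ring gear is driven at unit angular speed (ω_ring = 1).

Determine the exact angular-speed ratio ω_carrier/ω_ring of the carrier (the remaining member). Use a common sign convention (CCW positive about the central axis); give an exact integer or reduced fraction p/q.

79/118

N_ring = 39 + 2·20 = 79
39(ω_s−ω_c) = −79(ω_r−ω_c),  ω_s=0, ω_r=1
39(0−ω_c) = −79(1−ω_c)  ⇒  118ω_c = 79  ⇒  ω_c = 79/118
ω_c/ω_r = 79/118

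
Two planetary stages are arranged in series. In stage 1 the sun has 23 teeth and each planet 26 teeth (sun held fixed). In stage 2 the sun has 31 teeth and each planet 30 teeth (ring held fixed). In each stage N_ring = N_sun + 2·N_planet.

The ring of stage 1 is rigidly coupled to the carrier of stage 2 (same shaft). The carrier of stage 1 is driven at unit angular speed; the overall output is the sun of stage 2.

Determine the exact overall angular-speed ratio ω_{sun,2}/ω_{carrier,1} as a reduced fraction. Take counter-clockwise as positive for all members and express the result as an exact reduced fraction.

11956/2325

Stage 1: N_ring = 23 + 2·26 = 75
Stage 1: 23(ω_s−ω_c) = −75(ω_r−ω_c),  ω_s=0, ω_c=1
Stage 1: ω_r = 1 − (23/75)(0−1) = 98/75
  ⇒ ω_r¹/ω_c¹ = 98/75
Stage 2: N_ring = 31 + 2·30 = 91
Stage 2: 31(ω_s−ω_c) = −91(ω_r−ω_c),  ω_r=0, ω_c=1
Stage 2: ω_s = 1 − (91/31)(0−1) = 122/31
  ⇒ ω_s²/ω_c² = 122/31
Coupling ω_c² = ω_r¹ ⇒ overall = 98/75 × 122/31 = 11956/2325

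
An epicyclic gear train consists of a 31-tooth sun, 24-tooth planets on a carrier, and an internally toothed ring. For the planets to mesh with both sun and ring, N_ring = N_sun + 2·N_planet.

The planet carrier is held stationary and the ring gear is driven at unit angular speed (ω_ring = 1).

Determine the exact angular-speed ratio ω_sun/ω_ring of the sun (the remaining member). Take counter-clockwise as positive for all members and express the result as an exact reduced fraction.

N_ring = 31 + 2·24 = 79
31(ω_s−ω_c) = −79(ω_r−ω_c),  ω_c=0, ω_r=1
ω_s = 0 − (79/31)(1−0) = -79/31
ω_s/ω_r = -79/31

-79/31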